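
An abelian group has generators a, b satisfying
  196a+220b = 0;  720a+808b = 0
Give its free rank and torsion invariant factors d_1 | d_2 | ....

Answer: M ≅ ℤ/4 ⊕ ℤ/8

Derivation:
rank_ℚ(R)=2; free=2−2=0
SNF(R) diag = [4, 8] → torsion [4, 8]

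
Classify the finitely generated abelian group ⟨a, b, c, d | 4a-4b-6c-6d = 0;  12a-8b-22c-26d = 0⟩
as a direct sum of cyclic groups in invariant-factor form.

Answer: M ≅ ℤ^2 ⊕ ℤ/2 ⊕ ℤ/4

Derivation:
rank_ℚ(R)=2; free=4−2=2
SNF(R) diag = [2, 4] → torsion [2, 4]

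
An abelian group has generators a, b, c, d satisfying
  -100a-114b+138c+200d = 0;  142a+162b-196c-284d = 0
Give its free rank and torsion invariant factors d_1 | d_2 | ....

rank_ℚ(R)=2; free=4−2=2
SNF(R) diag = [2, 2] → torsion [2, 2]

Answer: M ≅ ℤ^2 ⊕ ℤ/2 ⊕ ℤ/2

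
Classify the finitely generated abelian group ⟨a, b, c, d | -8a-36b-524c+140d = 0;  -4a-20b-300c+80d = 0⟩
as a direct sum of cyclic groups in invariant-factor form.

rank_ℚ(R)=2; free=4−2=2
SNF(R) diag = [4, 4] → torsion [4, 4]

Answer: M ≅ ℤ^2 ⊕ ℤ/4 ⊕ ℤ/4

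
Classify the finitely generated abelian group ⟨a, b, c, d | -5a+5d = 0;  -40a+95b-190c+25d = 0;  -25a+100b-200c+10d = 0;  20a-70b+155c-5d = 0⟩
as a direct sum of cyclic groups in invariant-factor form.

Answer: M ≅ ℤ/5 ⊕ ℤ/5 ⊕ ℤ/15 ⊕ ℤ/15

Derivation:
rank_ℚ(R)=4; free=4−4=0
SNF(R) diag = [5, 5, 15, 15] → torsion [5, 5, 15, 15]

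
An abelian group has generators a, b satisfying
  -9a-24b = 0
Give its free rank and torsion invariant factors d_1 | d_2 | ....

rank_ℚ(R)=1; free=2−1=1
SNF(R) diag = [3] → torsion [3]

Answer: M ≅ ℤ^1 ⊕ ℤ/3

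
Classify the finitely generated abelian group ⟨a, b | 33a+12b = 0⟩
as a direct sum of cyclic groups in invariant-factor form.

rank_ℚ(R)=1; free=2−1=1
SNF(R) diag = [3] → torsion [3]

Answer: M ≅ ℤ^1 ⊕ ℤ/3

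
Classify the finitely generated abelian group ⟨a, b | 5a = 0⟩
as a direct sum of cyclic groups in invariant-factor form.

rank_ℚ(R)=1; free=2−1=1
SNF(R) diag = [5] → torsion [5]

Answer: M ≅ ℤ^1 ⊕ ℤ/5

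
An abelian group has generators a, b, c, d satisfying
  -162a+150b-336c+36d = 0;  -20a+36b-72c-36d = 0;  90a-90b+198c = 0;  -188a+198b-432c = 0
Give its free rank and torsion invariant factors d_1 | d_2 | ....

Answer: M ≅ ℤ/2 ⊕ ℤ/6 ⊕ ℤ/18 ⊕ ℤ/36

Derivation:
rank_ℚ(R)=4; free=4−4=0
SNF(R) diag = [2, 6, 18, 36] → torsion [2, 6, 18, 36]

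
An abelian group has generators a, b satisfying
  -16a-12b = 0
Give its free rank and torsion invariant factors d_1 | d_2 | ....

Answer: M ≅ ℤ^1 ⊕ ℤ/4

Derivation:
rank_ℚ(R)=1; free=2−1=1
SNF(R) diag = [4] → torsion [4]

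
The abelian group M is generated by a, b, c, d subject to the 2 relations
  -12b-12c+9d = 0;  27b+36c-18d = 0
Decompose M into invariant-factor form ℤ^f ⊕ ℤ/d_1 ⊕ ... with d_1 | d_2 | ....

Answer: M ≅ ℤ^2 ⊕ ℤ/3 ⊕ ℤ/9

Derivation:
rank_ℚ(R)=2; free=4−2=2
SNF(R) diag = [3, 9] → torsion [3, 9]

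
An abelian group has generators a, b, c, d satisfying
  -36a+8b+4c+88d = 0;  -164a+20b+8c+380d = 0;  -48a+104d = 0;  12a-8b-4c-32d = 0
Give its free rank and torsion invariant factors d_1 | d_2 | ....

rank_ℚ(R)=4; free=4−4=0
SNF(R) diag = [4, 4, 8, 24] → torsion [4, 4, 8, 24]

Answer: M ≅ ℤ/4 ⊕ ℤ/4 ⊕ ℤ/8 ⊕ ℤ/24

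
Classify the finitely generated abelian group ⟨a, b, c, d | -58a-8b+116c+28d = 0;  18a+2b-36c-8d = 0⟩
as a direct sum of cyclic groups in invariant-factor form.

Answer: M ≅ ℤ^2 ⊕ ℤ/2 ⊕ ℤ/2

Derivation:
rank_ℚ(R)=2; free=4−2=2
SNF(R) diag = [2, 2] → torsion [2, 2]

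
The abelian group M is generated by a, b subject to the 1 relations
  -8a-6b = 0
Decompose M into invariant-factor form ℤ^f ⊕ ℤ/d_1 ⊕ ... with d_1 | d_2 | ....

rank_ℚ(R)=1; free=2−1=1
SNF(R) diag = [2] → torsion [2]

Answer: M ≅ ℤ^1 ⊕ ℤ/2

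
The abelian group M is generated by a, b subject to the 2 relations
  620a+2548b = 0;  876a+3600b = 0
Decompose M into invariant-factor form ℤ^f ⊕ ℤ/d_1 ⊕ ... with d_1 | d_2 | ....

rank_ℚ(R)=2; free=2−2=0
SNF(R) diag = [4, 12] → torsion [4, 12]

Answer: M ≅ ℤ/4 ⊕ ℤ/12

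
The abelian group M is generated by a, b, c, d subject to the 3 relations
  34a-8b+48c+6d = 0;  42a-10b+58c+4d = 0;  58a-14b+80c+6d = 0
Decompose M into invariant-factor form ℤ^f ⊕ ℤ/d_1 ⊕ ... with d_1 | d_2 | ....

Answer: M ≅ ℤ^1 ⊕ ℤ/2 ⊕ ℤ/2 ⊕ ℤ/2

Derivation:
rank_ℚ(R)=3; free=4−3=1
SNF(R) diag = [2, 2, 2] → torsion [2, 2, 2]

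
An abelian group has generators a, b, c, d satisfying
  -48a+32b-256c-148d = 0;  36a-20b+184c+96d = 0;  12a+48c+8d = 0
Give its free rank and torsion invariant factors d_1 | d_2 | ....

rank_ℚ(R)=3; free=4−3=1
SNF(R) diag = [4, 4, 12] → torsion [4, 4, 12]

Answer: M ≅ ℤ^1 ⊕ ℤ/4 ⊕ ℤ/4 ⊕ ℤ/12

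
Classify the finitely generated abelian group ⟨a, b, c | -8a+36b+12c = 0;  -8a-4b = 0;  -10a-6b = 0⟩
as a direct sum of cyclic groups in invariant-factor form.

Answer: M ≅ ℤ/2 ⊕ ℤ/4 ⊕ ℤ/12

Derivation:
rank_ℚ(R)=3; free=3−3=0
SNF(R) diag = [2, 4, 12] → torsion [2, 4, 12]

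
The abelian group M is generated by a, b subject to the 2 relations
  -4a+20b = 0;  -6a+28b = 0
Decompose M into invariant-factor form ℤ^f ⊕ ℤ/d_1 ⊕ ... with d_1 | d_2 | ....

rank_ℚ(R)=2; free=2−2=0
SNF(R) diag = [2, 4] → torsion [2, 4]

Answer: M ≅ ℤ/2 ⊕ ℤ/4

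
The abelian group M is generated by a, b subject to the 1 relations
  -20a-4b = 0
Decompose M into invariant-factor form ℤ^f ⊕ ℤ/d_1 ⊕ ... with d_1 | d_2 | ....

Answer: M ≅ ℤ^1 ⊕ ℤ/4

Derivation:
rank_ℚ(R)=1; free=2−1=1
SNF(R) diag = [4] → torsion [4]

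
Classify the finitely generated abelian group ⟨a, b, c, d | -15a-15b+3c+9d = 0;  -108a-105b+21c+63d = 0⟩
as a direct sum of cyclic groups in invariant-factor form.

rank_ℚ(R)=2; free=4−2=2
SNF(R) diag = [3, 3] → torsion [3, 3]

Answer: M ≅ ℤ^2 ⊕ ℤ/3 ⊕ ℤ/3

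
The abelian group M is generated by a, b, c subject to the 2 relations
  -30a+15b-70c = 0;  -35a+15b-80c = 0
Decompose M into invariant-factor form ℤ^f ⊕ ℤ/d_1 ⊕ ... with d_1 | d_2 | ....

Answer: M ≅ ℤ^1 ⊕ ℤ/5 ⊕ ℤ/5

Derivation:
rank_ℚ(R)=2; free=3−2=1
SNF(R) diag = [5, 5] → torsion [5, 5]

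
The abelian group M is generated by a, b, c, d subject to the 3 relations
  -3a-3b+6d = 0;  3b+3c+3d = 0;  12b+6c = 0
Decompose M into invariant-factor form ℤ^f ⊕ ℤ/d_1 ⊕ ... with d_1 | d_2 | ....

rank_ℚ(R)=3; free=4−3=1
SNF(R) diag = [3, 3, 6] → torsion [3, 3, 6]

Answer: M ≅ ℤ^1 ⊕ ℤ/3 ⊕ ℤ/3 ⊕ ℤ/6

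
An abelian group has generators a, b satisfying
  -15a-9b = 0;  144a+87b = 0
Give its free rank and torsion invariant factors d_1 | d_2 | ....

Answer: M ≅ ℤ/3 ⊕ ℤ/3

Derivation:
rank_ℚ(R)=2; free=2−2=0
SNF(R) diag = [3, 3] → torsion [3, 3]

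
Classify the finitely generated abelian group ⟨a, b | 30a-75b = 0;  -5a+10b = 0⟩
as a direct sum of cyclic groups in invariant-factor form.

rank_ℚ(R)=2; free=2−2=0
SNF(R) diag = [5, 15] → torsion [5, 15]

Answer: M ≅ ℤ/5 ⊕ ℤ/15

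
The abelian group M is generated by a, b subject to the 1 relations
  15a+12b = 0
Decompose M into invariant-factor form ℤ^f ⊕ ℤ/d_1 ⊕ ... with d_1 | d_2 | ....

Answer: M ≅ ℤ^1 ⊕ ℤ/3

Derivation:
rank_ℚ(R)=1; free=2−1=1
SNF(R) diag = [3] → torsion [3]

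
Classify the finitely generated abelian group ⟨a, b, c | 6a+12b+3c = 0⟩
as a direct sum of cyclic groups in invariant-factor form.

Answer: M ≅ ℤ^2 ⊕ ℤ/3

Derivation:
rank_ℚ(R)=1; free=3−1=2
SNF(R) diag = [3] → torsion [3]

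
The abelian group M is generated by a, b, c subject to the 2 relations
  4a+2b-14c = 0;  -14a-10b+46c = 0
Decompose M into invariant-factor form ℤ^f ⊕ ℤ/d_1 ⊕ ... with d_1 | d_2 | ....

Answer: M ≅ ℤ^1 ⊕ ℤ/2 ⊕ ℤ/6

Derivation:
rank_ℚ(R)=2; free=3−2=1
SNF(R) diag = [2, 6] → torsion [2, 6]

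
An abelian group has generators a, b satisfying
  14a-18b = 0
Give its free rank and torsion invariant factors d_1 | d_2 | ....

Answer: M ≅ ℤ^1 ⊕ ℤ/2

Derivation:
rank_ℚ(R)=1; free=2−1=1
SNF(R) diag = [2] → torsion [2]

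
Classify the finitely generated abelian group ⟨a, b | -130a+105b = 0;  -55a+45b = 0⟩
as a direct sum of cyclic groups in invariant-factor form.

Answer: M ≅ ℤ/5 ⊕ ℤ/15

Derivation:
rank_ℚ(R)=2; free=2−2=0
SNF(R) diag = [5, 15] → torsion [5, 15]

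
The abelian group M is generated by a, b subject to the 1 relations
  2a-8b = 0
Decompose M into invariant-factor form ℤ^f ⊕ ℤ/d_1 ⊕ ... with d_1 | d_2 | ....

Answer: M ≅ ℤ^1 ⊕ ℤ/2

Derivation:
rank_ℚ(R)=1; free=2−1=1
SNF(R) diag = [2] → torsion [2]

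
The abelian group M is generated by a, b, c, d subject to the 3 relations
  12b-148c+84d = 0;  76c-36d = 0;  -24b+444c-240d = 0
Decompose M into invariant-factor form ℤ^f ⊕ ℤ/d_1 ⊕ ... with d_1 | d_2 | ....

Answer: M ≅ ℤ^1 ⊕ ℤ/4 ⊕ ℤ/12 ⊕ ℤ/36

Derivation:
rank_ℚ(R)=3; free=4−3=1
SNF(R) diag = [4, 12, 36] → torsion [4, 12, 36]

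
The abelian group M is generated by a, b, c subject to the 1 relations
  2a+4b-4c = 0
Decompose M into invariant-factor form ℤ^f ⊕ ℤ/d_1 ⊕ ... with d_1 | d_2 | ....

Answer: M ≅ ℤ^2 ⊕ ℤ/2

Derivation:
rank_ℚ(R)=1; free=3−1=2
SNF(R) diag = [2] → torsion [2]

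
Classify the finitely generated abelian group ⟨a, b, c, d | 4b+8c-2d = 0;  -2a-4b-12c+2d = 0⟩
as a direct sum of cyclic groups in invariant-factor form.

Answer: M ≅ ℤ^2 ⊕ ℤ/2 ⊕ ℤ/2

Derivation:
rank_ℚ(R)=2; free=4−2=2
SNF(R) diag = [2, 2] → torsion [2, 2]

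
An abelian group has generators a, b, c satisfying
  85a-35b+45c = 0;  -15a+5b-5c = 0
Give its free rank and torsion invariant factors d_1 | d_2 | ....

Answer: M ≅ ℤ^1 ⊕ ℤ/5 ⊕ ℤ/10

Derivation:
rank_ℚ(R)=2; free=3−2=1
SNF(R) diag = [5, 10] → torsion [5, 10]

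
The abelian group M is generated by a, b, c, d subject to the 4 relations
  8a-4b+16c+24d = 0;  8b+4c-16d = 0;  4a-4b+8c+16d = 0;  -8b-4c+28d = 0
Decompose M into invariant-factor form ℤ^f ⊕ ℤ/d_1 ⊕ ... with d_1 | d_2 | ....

rank_ℚ(R)=4; free=4−4=0
SNF(R) diag = [4, 4, 4, 12] → torsion [4, 4, 4, 12]

Answer: M ≅ ℤ/4 ⊕ ℤ/4 ⊕ ℤ/4 ⊕ ℤ/12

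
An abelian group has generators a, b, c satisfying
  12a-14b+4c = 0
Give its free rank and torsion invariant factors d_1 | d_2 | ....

Answer: M ≅ ℤ^2 ⊕ ℤ/2

Derivation:
rank_ℚ(R)=1; free=3−1=2
SNF(R) diag = [2] → torsion [2]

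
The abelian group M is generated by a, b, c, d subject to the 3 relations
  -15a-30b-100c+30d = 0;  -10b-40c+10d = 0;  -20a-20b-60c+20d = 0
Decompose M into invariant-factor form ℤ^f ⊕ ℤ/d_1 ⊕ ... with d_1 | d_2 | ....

rank_ℚ(R)=3; free=4−3=1
SNF(R) diag = [5, 10, 20] → torsion [5, 10, 20]

Answer: M ≅ ℤ^1 ⊕ ℤ/5 ⊕ ℤ/10 ⊕ ℤ/20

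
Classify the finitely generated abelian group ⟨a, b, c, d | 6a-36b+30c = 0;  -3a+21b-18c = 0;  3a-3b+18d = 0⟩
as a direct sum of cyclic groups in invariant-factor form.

rank_ℚ(R)=3; free=4−3=1
SNF(R) diag = [3, 6, 18] → torsion [3, 6, 18]

Answer: M ≅ ℤ^1 ⊕ ℤ/3 ⊕ ℤ/6 ⊕ ℤ/18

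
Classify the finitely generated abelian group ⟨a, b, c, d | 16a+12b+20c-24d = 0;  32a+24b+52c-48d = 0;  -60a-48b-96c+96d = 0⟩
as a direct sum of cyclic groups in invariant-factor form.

Answer: M ≅ ℤ^1 ⊕ ℤ/4 ⊕ ℤ/12 ⊕ ℤ/12

Derivation:
rank_ℚ(R)=3; free=4−3=1
SNF(R) diag = [4, 12, 12] → torsion [4, 12, 12]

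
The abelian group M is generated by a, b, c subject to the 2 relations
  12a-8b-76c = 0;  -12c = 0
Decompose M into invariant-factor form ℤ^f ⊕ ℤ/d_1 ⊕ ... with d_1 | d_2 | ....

Answer: M ≅ ℤ^1 ⊕ ℤ/4 ⊕ ℤ/12

Derivation:
rank_ℚ(R)=2; free=3−2=1
SNF(R) diag = [4, 12] → torsion [4, 12]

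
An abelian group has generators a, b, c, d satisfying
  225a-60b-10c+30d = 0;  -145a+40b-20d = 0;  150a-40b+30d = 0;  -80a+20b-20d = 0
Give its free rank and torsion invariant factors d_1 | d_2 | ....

rank_ℚ(R)=4; free=4−4=0
SNF(R) diag = [5, 10, 10, 20] → torsion [5, 10, 10, 20]

Answer: M ≅ ℤ/5 ⊕ ℤ/10 ⊕ ℤ/10 ⊕ ℤ/20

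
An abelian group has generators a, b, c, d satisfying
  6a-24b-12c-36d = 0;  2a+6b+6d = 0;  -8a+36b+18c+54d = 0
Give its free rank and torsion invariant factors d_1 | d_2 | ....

rank_ℚ(R)=3; free=4−3=1
SNF(R) diag = [2, 6, 6] → torsion [2, 6, 6]

Answer: M ≅ ℤ^1 ⊕ ℤ/2 ⊕ ℤ/6 ⊕ ℤ/6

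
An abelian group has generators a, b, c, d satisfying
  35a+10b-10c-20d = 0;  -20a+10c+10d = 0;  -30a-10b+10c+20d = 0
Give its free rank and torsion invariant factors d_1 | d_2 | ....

Answer: M ≅ ℤ^1 ⊕ ℤ/5 ⊕ ℤ/10 ⊕ ℤ/10

Derivation:
rank_ℚ(R)=3; free=4−3=1
SNF(R) diag = [5, 10, 10] → torsion [5, 10, 10]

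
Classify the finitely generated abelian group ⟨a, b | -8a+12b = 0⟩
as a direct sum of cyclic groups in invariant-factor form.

Answer: M ≅ ℤ^1 ⊕ ℤ/4

Derivation:
rank_ℚ(R)=1; free=2−1=1
SNF(R) diag = [4] → torsion [4]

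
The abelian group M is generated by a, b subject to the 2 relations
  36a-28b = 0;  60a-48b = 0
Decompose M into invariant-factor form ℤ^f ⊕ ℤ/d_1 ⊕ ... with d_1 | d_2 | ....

Answer: M ≅ ℤ/4 ⊕ ℤ/12

Derivation:
rank_ℚ(R)=2; free=2−2=0
SNF(R) diag = [4, 12] → torsion [4, 12]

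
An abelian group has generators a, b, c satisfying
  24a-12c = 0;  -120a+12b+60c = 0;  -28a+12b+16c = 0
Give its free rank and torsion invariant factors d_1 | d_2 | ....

Answer: M ≅ ℤ/4 ⊕ ℤ/12 ⊕ ℤ/12

Derivation:
rank_ℚ(R)=3; free=3−3=0
SNF(R) diag = [4, 12, 12] → torsion [4, 12, 12]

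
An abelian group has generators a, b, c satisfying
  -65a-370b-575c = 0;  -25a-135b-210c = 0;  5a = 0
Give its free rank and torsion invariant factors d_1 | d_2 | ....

Answer: M ≅ ℤ/5 ⊕ ℤ/5 ⊕ ℤ/15

Derivation:
rank_ℚ(R)=3; free=3−3=0
SNF(R) diag = [5, 5, 15] → torsion [5, 5, 15]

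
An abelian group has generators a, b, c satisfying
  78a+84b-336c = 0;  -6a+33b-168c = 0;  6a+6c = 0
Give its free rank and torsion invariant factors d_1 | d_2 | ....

rank_ℚ(R)=3; free=3−3=0
SNF(R) diag = [3, 6, 18] → torsion [3, 6, 18]

Answer: M ≅ ℤ/3 ⊕ ℤ/6 ⊕ ℤ/18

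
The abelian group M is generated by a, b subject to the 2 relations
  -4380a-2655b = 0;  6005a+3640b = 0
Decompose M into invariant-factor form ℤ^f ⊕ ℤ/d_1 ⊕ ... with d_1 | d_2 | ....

rank_ℚ(R)=2; free=2−2=0
SNF(R) diag = [5, 15] → torsion [5, 15]

Answer: M ≅ ℤ/5 ⊕ ℤ/15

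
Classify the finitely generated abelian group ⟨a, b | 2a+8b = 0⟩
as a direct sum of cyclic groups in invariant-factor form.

rank_ℚ(R)=1; free=2−1=1
SNF(R) diag = [2] → torsion [2]

Answer: M ≅ ℤ^1 ⊕ ℤ/2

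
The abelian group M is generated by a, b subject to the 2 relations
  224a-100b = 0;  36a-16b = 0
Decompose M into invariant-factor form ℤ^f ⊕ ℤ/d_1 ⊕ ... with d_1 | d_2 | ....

Answer: M ≅ ℤ/4 ⊕ ℤ/4

Derivation:
rank_ℚ(R)=2; free=2−2=0
SNF(R) diag = [4, 4] → torsion [4, 4]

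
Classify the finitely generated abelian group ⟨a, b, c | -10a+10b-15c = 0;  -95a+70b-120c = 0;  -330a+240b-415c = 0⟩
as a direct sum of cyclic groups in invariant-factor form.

rank_ℚ(R)=3; free=3−3=0
SNF(R) diag = [5, 5, 10] → torsion [5, 5, 10]

Answer: M ≅ ℤ/5 ⊕ ℤ/5 ⊕ ℤ/10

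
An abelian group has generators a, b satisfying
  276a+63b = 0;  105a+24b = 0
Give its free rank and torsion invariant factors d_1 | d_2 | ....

Answer: M ≅ ℤ/3 ⊕ ℤ/3

Derivation:
rank_ℚ(R)=2; free=2−2=0
SNF(R) diag = [3, 3] → torsion [3, 3]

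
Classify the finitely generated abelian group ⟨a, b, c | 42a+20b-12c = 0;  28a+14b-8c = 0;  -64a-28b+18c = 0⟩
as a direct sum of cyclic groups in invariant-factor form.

rank_ℚ(R)=3; free=3−3=0
SNF(R) diag = [2, 2, 2] → torsion [2, 2, 2]

Answer: M ≅ ℤ/2 ⊕ ℤ/2 ⊕ ℤ/2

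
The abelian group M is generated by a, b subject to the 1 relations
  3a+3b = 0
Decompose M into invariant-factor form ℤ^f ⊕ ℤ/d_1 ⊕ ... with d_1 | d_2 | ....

rank_ℚ(R)=1; free=2−1=1
SNF(R) diag = [3] → torsion [3]

Answer: M ≅ ℤ^1 ⊕ ℤ/3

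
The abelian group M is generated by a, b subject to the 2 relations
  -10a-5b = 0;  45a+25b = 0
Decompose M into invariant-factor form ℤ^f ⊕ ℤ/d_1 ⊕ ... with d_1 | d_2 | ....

rank_ℚ(R)=2; free=2−2=0
SNF(R) diag = [5, 5] → torsion [5, 5]

Answer: M ≅ ℤ/5 ⊕ ℤ/5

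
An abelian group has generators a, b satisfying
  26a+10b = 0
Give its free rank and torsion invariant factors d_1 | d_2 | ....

Answer: M ≅ ℤ^1 ⊕ ℤ/2

Derivation:
rank_ℚ(R)=1; free=2−1=1
SNF(R) diag = [2] → torsion [2]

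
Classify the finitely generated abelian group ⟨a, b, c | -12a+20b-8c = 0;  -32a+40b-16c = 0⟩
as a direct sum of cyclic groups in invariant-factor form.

Answer: M ≅ ℤ^1 ⊕ ℤ/4 ⊕ ℤ/8

Derivation:
rank_ℚ(R)=2; free=3−2=1
SNF(R) diag = [4, 8] → torsion [4, 8]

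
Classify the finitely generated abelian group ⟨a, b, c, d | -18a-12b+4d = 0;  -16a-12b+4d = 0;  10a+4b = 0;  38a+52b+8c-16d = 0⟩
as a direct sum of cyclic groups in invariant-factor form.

rank_ℚ(R)=4; free=4−4=0
SNF(R) diag = [2, 4, 4, 8] → torsion [2, 4, 4, 8]

Answer: M ≅ ℤ/2 ⊕ ℤ/4 ⊕ ℤ/4 ⊕ ℤ/8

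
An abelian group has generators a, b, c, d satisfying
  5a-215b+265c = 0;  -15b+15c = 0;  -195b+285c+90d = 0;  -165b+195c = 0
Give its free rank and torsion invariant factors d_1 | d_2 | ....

Answer: M ≅ ℤ/5 ⊕ ℤ/15 ⊕ ℤ/30 ⊕ ℤ/90

Derivation:
rank_ℚ(R)=4; free=4−4=0
SNF(R) diag = [5, 15, 30, 90] → torsion [5, 15, 30, 90]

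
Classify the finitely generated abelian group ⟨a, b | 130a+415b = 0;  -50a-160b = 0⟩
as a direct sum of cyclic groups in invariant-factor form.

Answer: M ≅ ℤ/5 ⊕ ℤ/10

Derivation:
rank_ℚ(R)=2; free=2−2=0
SNF(R) diag = [5, 10] → torsion [5, 10]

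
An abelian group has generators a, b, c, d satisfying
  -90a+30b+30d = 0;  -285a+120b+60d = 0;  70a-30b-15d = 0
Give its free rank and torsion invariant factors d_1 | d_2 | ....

rank_ℚ(R)=3; free=4−3=1
SNF(R) diag = [5, 15, 30] → torsion [5, 15, 30]

Answer: M ≅ ℤ^1 ⊕ ℤ/5 ⊕ ℤ/15 ⊕ ℤ/30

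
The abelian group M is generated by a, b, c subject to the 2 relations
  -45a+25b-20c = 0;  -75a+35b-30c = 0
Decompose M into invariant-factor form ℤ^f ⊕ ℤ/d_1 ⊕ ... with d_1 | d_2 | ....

rank_ℚ(R)=2; free=3−2=1
SNF(R) diag = [5, 10] → torsion [5, 10]

Answer: M ≅ ℤ^1 ⊕ ℤ/5 ⊕ ℤ/10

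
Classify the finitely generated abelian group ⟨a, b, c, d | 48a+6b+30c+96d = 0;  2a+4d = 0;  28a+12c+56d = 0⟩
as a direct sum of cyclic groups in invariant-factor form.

Answer: M ≅ ℤ^1 ⊕ ℤ/2 ⊕ ℤ/6 ⊕ ℤ/12

Derivation:
rank_ℚ(R)=3; free=4−3=1
SNF(R) diag = [2, 6, 12] → torsion [2, 6, 12]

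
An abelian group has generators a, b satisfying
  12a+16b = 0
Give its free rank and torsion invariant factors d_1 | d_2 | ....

Answer: M ≅ ℤ^1 ⊕ ℤ/4

Derivation:
rank_ℚ(R)=1; free=2−1=1
SNF(R) diag = [4] → torsion [4]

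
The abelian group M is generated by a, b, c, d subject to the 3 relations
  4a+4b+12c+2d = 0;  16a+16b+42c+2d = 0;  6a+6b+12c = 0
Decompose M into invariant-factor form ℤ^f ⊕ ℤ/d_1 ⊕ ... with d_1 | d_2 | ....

rank_ℚ(R)=3; free=4−3=1
SNF(R) diag = [2, 6, 6] → torsion [2, 6, 6]

Answer: M ≅ ℤ^1 ⊕ ℤ/2 ⊕ ℤ/6 ⊕ ℤ/6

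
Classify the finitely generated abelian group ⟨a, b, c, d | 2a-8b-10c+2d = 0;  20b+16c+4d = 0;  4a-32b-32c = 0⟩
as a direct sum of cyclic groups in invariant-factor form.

rank_ℚ(R)=3; free=4−3=1
SNF(R) diag = [2, 4, 4] → torsion [2, 4, 4]

Answer: M ≅ ℤ^1 ⊕ ℤ/2 ⊕ ℤ/4 ⊕ ℤ/4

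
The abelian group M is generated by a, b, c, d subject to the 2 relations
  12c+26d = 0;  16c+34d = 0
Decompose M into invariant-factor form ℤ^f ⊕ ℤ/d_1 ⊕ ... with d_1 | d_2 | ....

rank_ℚ(R)=2; free=4−2=2
SNF(R) diag = [2, 4] → torsion [2, 4]

Answer: M ≅ ℤ^2 ⊕ ℤ/2 ⊕ ℤ/4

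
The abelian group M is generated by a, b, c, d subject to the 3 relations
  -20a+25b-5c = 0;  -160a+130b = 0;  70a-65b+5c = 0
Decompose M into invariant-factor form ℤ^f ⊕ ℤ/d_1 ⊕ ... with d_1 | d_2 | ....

rank_ℚ(R)=3; free=4−3=1
SNF(R) diag = [5, 10, 10] → torsion [5, 10, 10]

Answer: M ≅ ℤ^1 ⊕ ℤ/5 ⊕ ℤ/10 ⊕ ℤ/10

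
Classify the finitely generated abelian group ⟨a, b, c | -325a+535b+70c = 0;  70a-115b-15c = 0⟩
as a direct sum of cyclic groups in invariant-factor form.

rank_ℚ(R)=2; free=3−2=1
SNF(R) diag = [5, 5] → torsion [5, 5]

Answer: M ≅ ℤ^1 ⊕ ℤ/5 ⊕ ℤ/5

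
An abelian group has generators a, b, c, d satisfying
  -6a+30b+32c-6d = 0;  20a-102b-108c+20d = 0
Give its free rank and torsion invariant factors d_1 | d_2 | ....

Answer: M ≅ ℤ^2 ⊕ ℤ/2 ⊕ ℤ/2

Derivation:
rank_ℚ(R)=2; free=4−2=2
SNF(R) diag = [2, 2] → torsion [2, 2]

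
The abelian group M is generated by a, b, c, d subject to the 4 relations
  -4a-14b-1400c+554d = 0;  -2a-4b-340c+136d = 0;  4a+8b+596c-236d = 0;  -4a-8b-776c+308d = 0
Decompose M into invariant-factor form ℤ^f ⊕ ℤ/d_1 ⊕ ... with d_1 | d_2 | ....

Answer: M ≅ ℤ/2 ⊕ ℤ/6 ⊕ ℤ/12 ⊕ ℤ/36

Derivation:
rank_ℚ(R)=4; free=4−4=0
SNF(R) diag = [2, 6, 12, 36] → torsion [2, 6, 12, 36]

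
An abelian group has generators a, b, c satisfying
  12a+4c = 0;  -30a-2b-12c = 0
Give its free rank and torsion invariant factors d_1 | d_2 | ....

Answer: M ≅ ℤ^1 ⊕ ℤ/2 ⊕ ℤ/4

Derivation:
rank_ℚ(R)=2; free=3−2=1
SNF(R) diag = [2, 4] → torsion [2, 4]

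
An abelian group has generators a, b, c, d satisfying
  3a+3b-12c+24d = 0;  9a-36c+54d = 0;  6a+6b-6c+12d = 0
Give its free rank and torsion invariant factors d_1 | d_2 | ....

Answer: M ≅ ℤ^1 ⊕ ℤ/3 ⊕ ℤ/9 ⊕ ℤ/18

Derivation:
rank_ℚ(R)=3; free=4−3=1
SNF(R) diag = [3, 9, 18] → torsion [3, 9, 18]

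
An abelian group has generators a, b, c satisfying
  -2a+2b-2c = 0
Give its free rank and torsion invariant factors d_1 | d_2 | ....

rank_ℚ(R)=1; free=3−1=2
SNF(R) diag = [2] → torsion [2]

Answer: M ≅ ℤ^2 ⊕ ℤ/2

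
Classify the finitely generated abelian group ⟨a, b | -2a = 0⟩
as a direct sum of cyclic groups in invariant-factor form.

Answer: M ≅ ℤ^1 ⊕ ℤ/2

Derivation:
rank_ℚ(R)=1; free=2−1=1
SNF(R) diag = [2] → torsion [2]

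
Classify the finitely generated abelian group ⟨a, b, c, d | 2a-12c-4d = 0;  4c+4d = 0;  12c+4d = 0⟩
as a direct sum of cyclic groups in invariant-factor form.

rank_ℚ(R)=3; free=4−3=1
SNF(R) diag = [2, 4, 8] → torsion [2, 4, 8]

Answer: M ≅ ℤ^1 ⊕ ℤ/2 ⊕ ℤ/4 ⊕ ℤ/8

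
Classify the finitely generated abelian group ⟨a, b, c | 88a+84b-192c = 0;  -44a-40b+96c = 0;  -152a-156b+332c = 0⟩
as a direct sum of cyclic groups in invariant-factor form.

rank_ℚ(R)=3; free=3−3=0
SNF(R) diag = [4, 4, 4] → torsion [4, 4, 4]

Answer: M ≅ ℤ/4 ⊕ ℤ/4 ⊕ ℤ/4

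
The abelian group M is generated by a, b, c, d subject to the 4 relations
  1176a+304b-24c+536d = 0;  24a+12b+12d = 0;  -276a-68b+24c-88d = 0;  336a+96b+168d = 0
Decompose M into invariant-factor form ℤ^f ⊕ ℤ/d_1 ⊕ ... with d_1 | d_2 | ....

Answer: M ≅ ℤ/4 ⊕ ℤ/12 ⊕ ℤ/24 ⊕ ℤ/72

Derivation:
rank_ℚ(R)=4; free=4−4=0
SNF(R) diag = [4, 12, 24, 72] → torsion [4, 12, 24, 72]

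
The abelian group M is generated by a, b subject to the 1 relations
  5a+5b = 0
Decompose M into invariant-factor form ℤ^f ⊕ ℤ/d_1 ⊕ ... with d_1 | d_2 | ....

Answer: M ≅ ℤ^1 ⊕ ℤ/5

Derivation:
rank_ℚ(R)=1; free=2−1=1
SNF(R) diag = [5] → torsion [5]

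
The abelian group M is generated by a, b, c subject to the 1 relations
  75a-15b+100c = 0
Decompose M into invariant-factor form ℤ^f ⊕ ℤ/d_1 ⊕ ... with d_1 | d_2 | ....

Answer: M ≅ ℤ^2 ⊕ ℤ/5

Derivation:
rank_ℚ(R)=1; free=3−1=2
SNF(R) diag = [5] → torsion [5]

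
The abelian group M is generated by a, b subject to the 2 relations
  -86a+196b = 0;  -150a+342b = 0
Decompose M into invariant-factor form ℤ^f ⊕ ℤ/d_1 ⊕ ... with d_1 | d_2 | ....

rank_ℚ(R)=2; free=2−2=0
SNF(R) diag = [2, 6] → torsion [2, 6]

Answer: M ≅ ℤ/2 ⊕ ℤ/6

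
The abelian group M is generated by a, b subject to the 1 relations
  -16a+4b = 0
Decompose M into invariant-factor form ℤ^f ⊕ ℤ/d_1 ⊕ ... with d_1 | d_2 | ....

rank_ℚ(R)=1; free=2−1=1
SNF(R) diag = [4] → torsion [4]

Answer: M ≅ ℤ^1 ⊕ ℤ/4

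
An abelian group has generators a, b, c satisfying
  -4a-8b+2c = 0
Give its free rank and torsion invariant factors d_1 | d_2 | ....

Answer: M ≅ ℤ^2 ⊕ ℤ/2

Derivation:
rank_ℚ(R)=1; free=3−1=2
SNF(R) diag = [2] → torsion [2]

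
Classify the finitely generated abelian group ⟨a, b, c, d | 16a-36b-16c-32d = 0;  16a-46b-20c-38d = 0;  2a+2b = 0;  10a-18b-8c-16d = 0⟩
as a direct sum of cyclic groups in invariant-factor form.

Answer: M ≅ ℤ/2 ⊕ ℤ/2 ⊕ ℤ/4 ⊕ ℤ/8

Derivation:
rank_ℚ(R)=4; free=4−4=0
SNF(R) diag = [2, 2, 4, 8] → torsion [2, 2, 4, 8]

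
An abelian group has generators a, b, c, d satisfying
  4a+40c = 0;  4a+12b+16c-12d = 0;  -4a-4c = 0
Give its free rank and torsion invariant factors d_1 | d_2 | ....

rank_ℚ(R)=3; free=4−3=1
SNF(R) diag = [4, 12, 36] → torsion [4, 12, 36]

Answer: M ≅ ℤ^1 ⊕ ℤ/4 ⊕ ℤ/12 ⊕ ℤ/36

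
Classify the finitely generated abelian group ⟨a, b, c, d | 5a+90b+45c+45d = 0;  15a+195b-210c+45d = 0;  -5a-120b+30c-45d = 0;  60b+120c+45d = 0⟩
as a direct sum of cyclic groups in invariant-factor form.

rank_ℚ(R)=4; free=4−4=0
SNF(R) diag = [5, 15, 15, 45] → torsion [5, 15, 15, 45]

Answer: M ≅ ℤ/5 ⊕ ℤ/15 ⊕ ℤ/15 ⊕ ℤ/45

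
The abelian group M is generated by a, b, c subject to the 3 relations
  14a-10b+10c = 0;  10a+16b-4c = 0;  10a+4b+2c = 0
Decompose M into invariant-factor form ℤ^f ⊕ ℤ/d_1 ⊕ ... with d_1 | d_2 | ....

Answer: M ≅ ℤ/2 ⊕ ℤ/6 ⊕ ℤ/6

Derivation:
rank_ℚ(R)=3; free=3−3=0
SNF(R) diag = [2, 6, 6] → torsion [2, 6, 6]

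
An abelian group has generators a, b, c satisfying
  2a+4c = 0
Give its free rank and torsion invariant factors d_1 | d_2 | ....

rank_ℚ(R)=1; free=3−1=2
SNF(R) diag = [2] → torsion [2]

Answer: M ≅ ℤ^2 ⊕ ℤ/2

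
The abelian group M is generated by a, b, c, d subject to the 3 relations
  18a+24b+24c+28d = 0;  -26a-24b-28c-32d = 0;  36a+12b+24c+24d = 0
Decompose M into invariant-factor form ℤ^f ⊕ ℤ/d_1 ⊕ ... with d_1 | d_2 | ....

Answer: M ≅ ℤ^1 ⊕ ℤ/2 ⊕ ℤ/4 ⊕ ℤ/12

Derivation:
rank_ℚ(R)=3; free=4−3=1
SNF(R) diag = [2, 4, 12] → torsion [2, 4, 12]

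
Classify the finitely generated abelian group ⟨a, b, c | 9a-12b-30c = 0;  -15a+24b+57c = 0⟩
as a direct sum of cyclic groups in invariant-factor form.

rank_ℚ(R)=2; free=3−2=1
SNF(R) diag = [3, 3] → torsion [3, 3]

Answer: M ≅ ℤ^1 ⊕ ℤ/3 ⊕ ℤ/3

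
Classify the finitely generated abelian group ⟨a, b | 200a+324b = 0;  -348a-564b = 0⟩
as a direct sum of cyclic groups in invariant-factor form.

rank_ℚ(R)=2; free=2−2=0
SNF(R) diag = [4, 12] → torsion [4, 12]

Answer: M ≅ ℤ/4 ⊕ ℤ/12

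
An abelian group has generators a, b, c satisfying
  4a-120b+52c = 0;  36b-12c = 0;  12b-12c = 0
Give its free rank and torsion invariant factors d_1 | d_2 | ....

rank_ℚ(R)=3; free=3−3=0
SNF(R) diag = [4, 12, 24] → torsion [4, 12, 24]

Answer: M ≅ ℤ/4 ⊕ ℤ/12 ⊕ ℤ/24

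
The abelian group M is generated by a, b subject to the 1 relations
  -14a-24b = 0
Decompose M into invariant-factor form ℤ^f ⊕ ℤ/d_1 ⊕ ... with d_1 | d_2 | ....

rank_ℚ(R)=1; free=2−1=1
SNF(R) diag = [2] → torsion [2]

Answer: M ≅ ℤ^1 ⊕ ℤ/2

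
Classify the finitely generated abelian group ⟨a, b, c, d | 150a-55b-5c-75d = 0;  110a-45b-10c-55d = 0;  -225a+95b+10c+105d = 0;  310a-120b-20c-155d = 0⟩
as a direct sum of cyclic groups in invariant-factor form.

Answer: M ≅ ℤ/5 ⊕ ℤ/5 ⊕ ℤ/15 ⊕ ℤ/15

Derivation:
rank_ℚ(R)=4; free=4−4=0
SNF(R) diag = [5, 5, 15, 15] → torsion [5, 5, 15, 15]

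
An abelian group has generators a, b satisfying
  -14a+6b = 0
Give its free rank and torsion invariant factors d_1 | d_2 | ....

Answer: M ≅ ℤ^1 ⊕ ℤ/2

Derivation:
rank_ℚ(R)=1; free=2−1=1
SNF(R) diag = [2] → torsion [2]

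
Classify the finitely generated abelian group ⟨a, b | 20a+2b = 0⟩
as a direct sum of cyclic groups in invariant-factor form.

Answer: M ≅ ℤ^1 ⊕ ℤ/2

Derivation:
rank_ℚ(R)=1; free=2−1=1
SNF(R) diag = [2] → torsion [2]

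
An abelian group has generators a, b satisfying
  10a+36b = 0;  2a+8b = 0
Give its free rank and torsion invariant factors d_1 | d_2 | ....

Answer: M ≅ ℤ/2 ⊕ ℤ/4

Derivation:
rank_ℚ(R)=2; free=2−2=0
SNF(R) diag = [2, 4] → torsion [2, 4]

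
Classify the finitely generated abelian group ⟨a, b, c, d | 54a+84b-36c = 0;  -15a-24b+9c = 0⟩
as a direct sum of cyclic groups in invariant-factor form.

Answer: M ≅ ℤ^2 ⊕ ℤ/3 ⊕ ℤ/6

Derivation:
rank_ℚ(R)=2; free=4−2=2
SNF(R) diag = [3, 6] → torsion [3, 6]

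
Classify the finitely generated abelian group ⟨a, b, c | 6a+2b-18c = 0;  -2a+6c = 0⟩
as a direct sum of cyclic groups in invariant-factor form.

Answer: M ≅ ℤ^1 ⊕ ℤ/2 ⊕ ℤ/2

Derivation:
rank_ℚ(R)=2; free=3−2=1
SNF(R) diag = [2, 2] → torsion [2, 2]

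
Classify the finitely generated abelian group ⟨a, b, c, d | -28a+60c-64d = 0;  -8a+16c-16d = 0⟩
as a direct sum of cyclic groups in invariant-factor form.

rank_ℚ(R)=2; free=4−2=2
SNF(R) diag = [4, 8] → torsion [4, 8]

Answer: M ≅ ℤ^2 ⊕ ℤ/4 ⊕ ℤ/8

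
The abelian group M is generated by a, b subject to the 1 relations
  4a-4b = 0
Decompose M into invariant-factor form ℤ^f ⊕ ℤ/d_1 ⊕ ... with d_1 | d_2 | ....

rank_ℚ(R)=1; free=2−1=1
SNF(R) diag = [4] → torsion [4]

Answer: M ≅ ℤ^1 ⊕ ℤ/4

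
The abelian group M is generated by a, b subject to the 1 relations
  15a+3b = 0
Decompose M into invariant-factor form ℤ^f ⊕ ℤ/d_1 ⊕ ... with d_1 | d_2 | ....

Answer: M ≅ ℤ^1 ⊕ ℤ/3

Derivation:
rank_ℚ(R)=1; free=2−1=1
SNF(R) diag = [3] → torsion [3]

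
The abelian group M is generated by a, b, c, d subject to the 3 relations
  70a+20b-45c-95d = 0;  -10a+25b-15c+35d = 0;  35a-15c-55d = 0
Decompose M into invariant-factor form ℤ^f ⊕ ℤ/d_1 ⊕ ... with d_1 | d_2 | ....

Answer: M ≅ ℤ^1 ⊕ ℤ/5 ⊕ ℤ/5 ⊕ ℤ/15

Derivation:
rank_ℚ(R)=3; free=4−3=1
SNF(R) diag = [5, 5, 15] → torsion [5, 5, 15]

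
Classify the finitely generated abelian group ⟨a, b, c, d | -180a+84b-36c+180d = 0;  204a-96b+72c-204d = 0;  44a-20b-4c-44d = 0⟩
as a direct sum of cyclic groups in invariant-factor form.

rank_ℚ(R)=3; free=4−3=1
SNF(R) diag = [4, 12, 24] → torsion [4, 12, 24]

Answer: M ≅ ℤ^1 ⊕ ℤ/4 ⊕ ℤ/12 ⊕ ℤ/24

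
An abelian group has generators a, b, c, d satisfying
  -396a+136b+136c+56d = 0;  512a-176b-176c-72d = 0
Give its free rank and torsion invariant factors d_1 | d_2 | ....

Answer: M ≅ ℤ^2 ⊕ ℤ/4 ⊕ ℤ/8

Derivation:
rank_ℚ(R)=2; free=4−2=2
SNF(R) diag = [4, 8] → torsion [4, 8]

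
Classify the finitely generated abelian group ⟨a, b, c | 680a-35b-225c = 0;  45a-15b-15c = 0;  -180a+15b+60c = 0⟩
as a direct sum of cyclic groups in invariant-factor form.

rank_ℚ(R)=3; free=3−3=0
SNF(R) diag = [5, 15, 45] → torsion [5, 15, 45]

Answer: M ≅ ℤ/5 ⊕ ℤ/15 ⊕ ℤ/45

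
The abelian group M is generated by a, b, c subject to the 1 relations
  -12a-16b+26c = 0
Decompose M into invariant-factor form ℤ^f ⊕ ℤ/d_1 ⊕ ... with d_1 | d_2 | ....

rank_ℚ(R)=1; free=3−1=2
SNF(R) diag = [2] → torsion [2]

Answer: M ≅ ℤ^2 ⊕ ℤ/2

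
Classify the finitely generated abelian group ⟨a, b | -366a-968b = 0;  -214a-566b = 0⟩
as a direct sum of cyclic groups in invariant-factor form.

rank_ℚ(R)=2; free=2−2=0
SNF(R) diag = [2, 2] → torsion [2, 2]

Answer: M ≅ ℤ/2 ⊕ ℤ/2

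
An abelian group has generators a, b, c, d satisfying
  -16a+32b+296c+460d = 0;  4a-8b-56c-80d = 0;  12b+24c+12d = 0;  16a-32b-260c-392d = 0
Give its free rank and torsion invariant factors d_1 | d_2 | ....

Answer: M ≅ ℤ/4 ⊕ ℤ/4 ⊕ ℤ/12 ⊕ ℤ/36

Derivation:
rank_ℚ(R)=4; free=4−4=0
SNF(R) diag = [4, 4, 12, 36] → torsion [4, 4, 12, 36]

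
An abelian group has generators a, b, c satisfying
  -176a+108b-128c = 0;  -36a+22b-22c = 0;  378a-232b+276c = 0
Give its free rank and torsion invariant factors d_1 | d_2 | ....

Answer: M ≅ ℤ/2 ⊕ ℤ/2 ⊕ ℤ/4

Derivation:
rank_ℚ(R)=3; free=3−3=0
SNF(R) diag = [2, 2, 4] → torsion [2, 2, 4]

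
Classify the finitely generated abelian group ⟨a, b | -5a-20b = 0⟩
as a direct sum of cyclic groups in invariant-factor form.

rank_ℚ(R)=1; free=2−1=1
SNF(R) diag = [5] → torsion [5]

Answer: M ≅ ℤ^1 ⊕ ℤ/5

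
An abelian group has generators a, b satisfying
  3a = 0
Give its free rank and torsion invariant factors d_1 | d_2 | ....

Answer: M ≅ ℤ^1 ⊕ ℤ/3

Derivation:
rank_ℚ(R)=1; free=2−1=1
SNF(R) diag = [3] → torsion [3]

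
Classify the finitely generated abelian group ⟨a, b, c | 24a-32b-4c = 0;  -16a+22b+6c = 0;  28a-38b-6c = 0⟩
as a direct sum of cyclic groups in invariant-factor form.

Answer: M ≅ ℤ/2 ⊕ ℤ/4 ⊕ ℤ/4

Derivation:
rank_ℚ(R)=3; free=3−3=0
SNF(R) diag = [2, 4, 4] → torsion [2, 4, 4]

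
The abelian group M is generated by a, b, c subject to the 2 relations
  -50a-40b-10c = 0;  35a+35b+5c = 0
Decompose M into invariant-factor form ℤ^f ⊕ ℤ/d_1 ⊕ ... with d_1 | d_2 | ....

Answer: M ≅ ℤ^1 ⊕ ℤ/5 ⊕ ℤ/10

Derivation:
rank_ℚ(R)=2; free=3−2=1
SNF(R) diag = [5, 10] → torsion [5, 10]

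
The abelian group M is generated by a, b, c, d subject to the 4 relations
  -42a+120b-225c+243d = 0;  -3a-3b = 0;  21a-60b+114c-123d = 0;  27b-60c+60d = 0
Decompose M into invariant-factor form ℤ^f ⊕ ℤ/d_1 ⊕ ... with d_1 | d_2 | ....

Answer: M ≅ ℤ/3 ⊕ ℤ/3 ⊕ ℤ/9 ⊕ ℤ/27

Derivation:
rank_ℚ(R)=4; free=4−4=0
SNF(R) diag = [3, 3, 9, 27] → torsion [3, 3, 9, 27]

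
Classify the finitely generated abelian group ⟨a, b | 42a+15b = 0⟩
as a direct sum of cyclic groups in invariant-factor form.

rank_ℚ(R)=1; free=2−1=1
SNF(R) diag = [3] → torsion [3]

Answer: M ≅ ℤ^1 ⊕ ℤ/3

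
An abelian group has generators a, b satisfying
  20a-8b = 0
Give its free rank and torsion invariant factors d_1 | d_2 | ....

rank_ℚ(R)=1; free=2−1=1
SNF(R) diag = [4] → torsion [4]

Answer: M ≅ ℤ^1 ⊕ ℤ/4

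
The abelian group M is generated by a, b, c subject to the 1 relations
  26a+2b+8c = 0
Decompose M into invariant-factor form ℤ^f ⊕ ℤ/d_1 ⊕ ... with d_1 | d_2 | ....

Answer: M ≅ ℤ^2 ⊕ ℤ/2

Derivation:
rank_ℚ(R)=1; free=3−1=2
SNF(R) diag = [2] → torsion [2]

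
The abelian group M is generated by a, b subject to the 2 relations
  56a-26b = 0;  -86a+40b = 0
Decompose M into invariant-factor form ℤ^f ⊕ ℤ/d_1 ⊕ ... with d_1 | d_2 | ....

Answer: M ≅ ℤ/2 ⊕ ℤ/2

Derivation:
rank_ℚ(R)=2; free=2−2=0
SNF(R) diag = [2, 2] → torsion [2, 2]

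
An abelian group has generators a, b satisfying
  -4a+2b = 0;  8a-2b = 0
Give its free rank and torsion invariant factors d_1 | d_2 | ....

rank_ℚ(R)=2; free=2−2=0
SNF(R) diag = [2, 4] → torsion [2, 4]

Answer: M ≅ ℤ/2 ⊕ ℤ/4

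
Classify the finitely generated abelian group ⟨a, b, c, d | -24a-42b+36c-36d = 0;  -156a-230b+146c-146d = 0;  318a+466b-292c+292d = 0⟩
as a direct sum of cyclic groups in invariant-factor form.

Answer: M ≅ ℤ^1 ⊕ ℤ/2 ⊕ ℤ/6 ⊕ ℤ/18

Derivation:
rank_ℚ(R)=3; free=4−3=1
SNF(R) diag = [2, 6, 18] → torsion [2, 6, 18]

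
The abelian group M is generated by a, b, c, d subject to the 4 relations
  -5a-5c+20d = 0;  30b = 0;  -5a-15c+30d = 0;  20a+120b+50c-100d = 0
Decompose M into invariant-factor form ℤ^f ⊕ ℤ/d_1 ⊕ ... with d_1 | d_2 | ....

rank_ℚ(R)=4; free=4−4=0
SNF(R) diag = [5, 10, 10, 30] → torsion [5, 10, 10, 30]

Answer: M ≅ ℤ/5 ⊕ ℤ/10 ⊕ ℤ/10 ⊕ ℤ/30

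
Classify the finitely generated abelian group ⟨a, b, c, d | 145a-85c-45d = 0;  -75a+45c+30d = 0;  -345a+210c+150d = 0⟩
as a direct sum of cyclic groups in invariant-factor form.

rank_ℚ(R)=3; free=4−3=1
SNF(R) diag = [5, 15, 15] → torsion [5, 15, 15]

Answer: M ≅ ℤ^1 ⊕ ℤ/5 ⊕ ℤ/15 ⊕ ℤ/15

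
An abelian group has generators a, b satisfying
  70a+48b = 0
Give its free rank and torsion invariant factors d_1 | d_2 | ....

Answer: M ≅ ℤ^1 ⊕ ℤ/2

Derivation:
rank_ℚ(R)=1; free=2−1=1
SNF(R) diag = [2] → torsion [2]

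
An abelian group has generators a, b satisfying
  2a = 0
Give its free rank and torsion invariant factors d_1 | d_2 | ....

rank_ℚ(R)=1; free=2−1=1
SNF(R) diag = [2] → torsion [2]

Answer: M ≅ ℤ^1 ⊕ ℤ/2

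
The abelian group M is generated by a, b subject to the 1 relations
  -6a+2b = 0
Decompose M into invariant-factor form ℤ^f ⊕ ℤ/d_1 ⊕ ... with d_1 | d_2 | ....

rank_ℚ(R)=1; free=2−1=1
SNF(R) diag = [2] → torsion [2]

Answer: M ≅ ℤ^1 ⊕ ℤ/2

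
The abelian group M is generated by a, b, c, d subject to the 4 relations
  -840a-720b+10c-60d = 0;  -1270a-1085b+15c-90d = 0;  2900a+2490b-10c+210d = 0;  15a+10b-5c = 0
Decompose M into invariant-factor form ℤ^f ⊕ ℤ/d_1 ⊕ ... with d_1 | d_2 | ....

rank_ℚ(R)=4; free=4−4=0
SNF(R) diag = [5, 5, 10, 30] → torsion [5, 5, 10, 30]

Answer: M ≅ ℤ/5 ⊕ ℤ/5 ⊕ ℤ/10 ⊕ ℤ/30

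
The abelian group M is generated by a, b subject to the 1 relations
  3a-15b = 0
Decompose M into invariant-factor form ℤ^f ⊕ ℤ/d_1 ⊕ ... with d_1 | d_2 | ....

Answer: M ≅ ℤ^1 ⊕ ℤ/3

Derivation:
rank_ℚ(R)=1; free=2−1=1
SNF(R) diag = [3] → torsion [3]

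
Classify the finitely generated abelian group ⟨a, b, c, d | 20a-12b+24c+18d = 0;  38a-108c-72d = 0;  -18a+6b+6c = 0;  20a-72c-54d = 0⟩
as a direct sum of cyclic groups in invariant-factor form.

Answer: M ≅ ℤ/2 ⊕ ℤ/6 ⊕ ℤ/18 ⊕ ℤ/36

Derivation:
rank_ℚ(R)=4; free=4−4=0
SNF(R) diag = [2, 6, 18, 36] → torsion [2, 6, 18, 36]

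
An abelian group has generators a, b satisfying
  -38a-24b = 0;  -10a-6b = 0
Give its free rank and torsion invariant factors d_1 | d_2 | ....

Answer: M ≅ ℤ/2 ⊕ ℤ/6

Derivation:
rank_ℚ(R)=2; free=2−2=0
SNF(R) diag = [2, 6] → torsion [2, 6]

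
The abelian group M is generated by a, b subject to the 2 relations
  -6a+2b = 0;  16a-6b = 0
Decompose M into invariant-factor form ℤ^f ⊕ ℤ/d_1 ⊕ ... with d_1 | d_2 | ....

Answer: M ≅ ℤ/2 ⊕ ℤ/2

Derivation:
rank_ℚ(R)=2; free=2−2=0
SNF(R) diag = [2, 2] → torsion [2, 2]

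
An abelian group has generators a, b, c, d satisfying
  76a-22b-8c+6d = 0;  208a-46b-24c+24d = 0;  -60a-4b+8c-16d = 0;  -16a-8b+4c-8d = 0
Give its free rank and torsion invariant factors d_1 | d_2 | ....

Answer: M ≅ ℤ/2 ⊕ ℤ/2 ⊕ ℤ/4 ⊕ ℤ/4

Derivation:
rank_ℚ(R)=4; free=4−4=0
SNF(R) diag = [2, 2, 4, 4] → torsion [2, 2, 4, 4]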